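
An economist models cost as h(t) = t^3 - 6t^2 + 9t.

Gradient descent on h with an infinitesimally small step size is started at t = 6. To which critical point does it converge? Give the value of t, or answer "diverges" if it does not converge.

3

h'(t) = 3(t - 3)(t - 1), so h'(6) = 45.
Gradient descent moves in the -h' direction, i.e. t is decreasing.
The nearest critical point in that direction is t = 3, where h'' = 6 > 0 (a local minimum). The iterate converges there.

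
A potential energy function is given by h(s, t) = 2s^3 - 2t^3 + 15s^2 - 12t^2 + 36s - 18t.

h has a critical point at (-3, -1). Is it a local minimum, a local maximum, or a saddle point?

The mixed partial ∂²h/∂s∂t is 0, so the Hessian at any point is diag(h_ss, h_tt) = diag(6(2s + 5), -12(t + 2)).
At (-3, -1): H = diag(-6, -12).
Both eigenvalues are negative, so H is negative definite: a local maximum.

local maximum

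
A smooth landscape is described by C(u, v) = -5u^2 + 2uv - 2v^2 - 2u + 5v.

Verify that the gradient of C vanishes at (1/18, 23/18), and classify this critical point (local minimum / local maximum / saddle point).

local maximum

∇C = (-10u + 2v - 2, 2u - 4v + 5); substituting (1/18, 23/18) gives ∇C = (0, 0), so (1/18, 23/18) is indeed a critical point.
The Hessian of C is constant: H = [[-10, 2], [2, -4]].
det(H) = (-10)·(-4) − 2² = 36.
det(H) > 0 and tr(H) = -14 < 0, so H is negative definite and the point is a local maximum.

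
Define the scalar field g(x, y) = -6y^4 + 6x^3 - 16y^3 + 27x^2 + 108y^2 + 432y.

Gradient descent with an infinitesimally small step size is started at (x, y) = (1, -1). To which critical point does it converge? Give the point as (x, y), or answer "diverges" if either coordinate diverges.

(0, -2)

g is separable, so gradient descent decouples: x follows -∂g/∂x, y follows -∂g/∂y.
∂g/∂x = 18x(x + 3); at x=1 this is 72, so x decreases.
∂g/∂y = -24(y - 3)(y + 2)(y + 3); at y=-1 this is 192, so y decreases.
x converges to its nearest critical value 0 (a local min of the x-part); y converges to -2. The iterate converges to (0, -2).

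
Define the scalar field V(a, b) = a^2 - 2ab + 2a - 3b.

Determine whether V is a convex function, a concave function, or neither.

V is quadratic, so its Hessian is the constant matrix H = [[2, -2], [-2, 0]].
det(H) = -4, tr(H) = 2.
det(H) < 0, so H is indefinite: neither convex nor concave.

neither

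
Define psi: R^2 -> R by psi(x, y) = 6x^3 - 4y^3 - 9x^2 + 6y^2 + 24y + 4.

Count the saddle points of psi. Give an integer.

psi separates as a function of x plus a function of y, so ∇psi=0 decouples.
∂psi/∂x = 18x(x - 1) = 0 at x ∈ {0, 1}; ∂psi/∂y = -12(y - 2)(y + 1) = 0 at y ∈ {-1, 2}.
The Hessian is diagonal: diag(psi_xx, psi_yy). Second derivatives: psi_xx(0)=-18, psi_xx(1)=18; psi_yy(-1)=36, psi_yy(2)=-36.
Saddle points occur where the two diagonal entries have opposite signs: (0, -1), (1, 2). Count: 2.

2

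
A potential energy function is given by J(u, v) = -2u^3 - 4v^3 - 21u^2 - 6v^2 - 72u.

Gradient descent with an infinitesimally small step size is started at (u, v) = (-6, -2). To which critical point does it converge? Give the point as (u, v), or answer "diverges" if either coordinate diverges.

J is separable, so gradient descent decouples: u follows -∂J/∂u, v follows -∂J/∂v.
∂J/∂u = -6(u + 3)(u + 4); at u=-6 this is -36, so u increases.
∂J/∂v = -12v(v + 1); at v=-2 this is -24, so v increases.
u converges to its nearest critical value -4 (a local min of the u-part); v converges to -1. The iterate converges to (-4, -1).

(-4, -1)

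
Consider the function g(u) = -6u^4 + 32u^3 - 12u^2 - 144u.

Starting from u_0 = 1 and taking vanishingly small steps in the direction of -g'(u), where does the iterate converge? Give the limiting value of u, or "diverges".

2

g'(u) = -24(u - 3)(u - 2)(u + 1), so g'(1) = -96.
Gradient descent moves in the -g' direction, i.e. u is increasing.
The nearest critical point in that direction is u = 2, where g'' = 72 > 0 (a local minimum). The iterate converges there.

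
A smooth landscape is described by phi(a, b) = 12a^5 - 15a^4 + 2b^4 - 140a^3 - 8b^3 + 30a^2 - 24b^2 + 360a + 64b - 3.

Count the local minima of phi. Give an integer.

phi separates as a function of a plus a function of b, so ∇phi=0 decouples.
∂phi/∂a = 60(a - 3)(a - 1)(a + 1)(a + 2) = 0 at a ∈ {-2, -1, 1, 3}; ∂phi/∂b = 8(b - 4)(b - 1)(b + 2) = 0 at b ∈ {-2, 1, 4}.
The Hessian is diagonal: diag(phi_aa, phi_bb). Second derivatives: phi_aa(-2)=-900, phi_aa(-1)=480, phi_aa(1)=-720, phi_aa(3)=2400; phi_bb(-2)=144, phi_bb(1)=-72, phi_bb(4)=144.
Local minima occur where both diagonal entries positive: (-1, -2), (-1, 4), (3, -2), (3, 4). Count: 4.

4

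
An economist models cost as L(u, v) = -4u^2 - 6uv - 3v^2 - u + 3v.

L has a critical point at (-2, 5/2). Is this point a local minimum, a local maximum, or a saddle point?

local maximum

The Hessian of L is constant: H = [[-8, -6], [-6, -6]].
det(H) = (-8)·(-6) − (-6)² = 12.
det(H) > 0 and tr(H) = -14 < 0, so H is negative definite and the point is a local maximum.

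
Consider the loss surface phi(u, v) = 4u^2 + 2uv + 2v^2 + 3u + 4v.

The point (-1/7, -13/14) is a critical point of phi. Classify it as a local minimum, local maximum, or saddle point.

The Hessian of phi is constant: H = [[8, 2], [2, 4]].
det(H) = 8·4 − 2² = 28.
det(H) > 0 and tr(H) = 12 > 0, so H is positive definite and the point is a local minimum.

local minimum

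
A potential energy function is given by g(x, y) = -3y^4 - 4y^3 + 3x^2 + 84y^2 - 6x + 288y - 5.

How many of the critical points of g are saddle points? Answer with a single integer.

g separates as a function of x plus a function of y, so ∇g=0 decouples.
∂g/∂x = 6(x - 1) = 0 at x ∈ {1}; ∂g/∂y = -12(y - 4)(y + 2)(y + 3) = 0 at y ∈ {-3, -2, 4}.
The Hessian is diagonal: diag(g_xx, g_yy). Second derivatives: g_xx(1)=6; g_yy(-3)=-84, g_yy(-2)=72, g_yy(4)=-504.
Saddle points occur where the two diagonal entries have opposite signs: (1, -3), (1, 4). Count: 2.

2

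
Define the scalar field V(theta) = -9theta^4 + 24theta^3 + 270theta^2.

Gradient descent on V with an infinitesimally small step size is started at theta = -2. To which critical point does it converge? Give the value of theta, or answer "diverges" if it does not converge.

V'(theta) = -36theta(theta - 5)(theta + 3), so V'(-2) = -504.
Gradient descent moves in the -V' direction, i.e. theta is increasing.
The nearest critical point in that direction is theta = 0, where V'' = 540 > 0 (a local minimum). The iterate converges there.

0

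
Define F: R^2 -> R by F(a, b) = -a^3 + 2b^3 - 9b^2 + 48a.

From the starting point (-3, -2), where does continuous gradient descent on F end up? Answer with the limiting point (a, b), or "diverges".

F is separable, so gradient descent decouples: a follows -∂F/∂a, b follows -∂F/∂b.
∂F/∂a = -3(a - 4)(a + 4); at a=-3 this is 21, so a decreases.
∂F/∂b = 6b(b - 3); at b=-2 this is 60, so b decreases.
The b-coordinate has no critical point in that direction and runs off to infinity.

diverges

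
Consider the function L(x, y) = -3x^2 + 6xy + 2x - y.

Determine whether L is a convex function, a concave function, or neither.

neither

L is quadratic, so its Hessian is the constant matrix H = [[-6, 6], [6, 0]].
det(H) = -36, tr(H) = -6.
det(H) < 0, so H is indefinite: neither convex nor concave.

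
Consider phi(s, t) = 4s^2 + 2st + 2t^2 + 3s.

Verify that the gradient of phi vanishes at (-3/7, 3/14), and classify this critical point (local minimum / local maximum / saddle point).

∇phi = (8s + 2t + 3, 2s + 4t); substituting (-3/7, 3/14) gives ∇phi = (0, 0), so (-3/7, 3/14) is indeed a critical point.
The Hessian of phi is constant: H = [[8, 2], [2, 4]].
det(H) = 8·4 − 2² = 28.
det(H) > 0 and tr(H) = 12 > 0, so H is positive definite and the point is a local minimum.

local minimum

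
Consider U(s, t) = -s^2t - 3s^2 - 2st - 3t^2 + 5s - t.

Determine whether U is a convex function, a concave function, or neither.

The term -s^2t is cubic, so the Hessian is not constant.
∂²U/∂s² = -2t - 6, which takes both signs as t varies (negative for sufficiently large t). A diagonal entry of the Hessian changing sign means the Hessian is neither positive- nor negative-semidefinite on all of R^2.

neither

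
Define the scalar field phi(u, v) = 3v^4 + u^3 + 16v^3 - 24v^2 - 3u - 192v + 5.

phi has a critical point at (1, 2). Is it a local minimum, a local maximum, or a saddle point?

local minimum

The mixed partial ∂²phi/∂u∂v is 0, so the Hessian at any point is diag(phi_uu, phi_vv) = diag(6u, 12(3v^2 + 8v - 4)).
At (1, 2): H = diag(6, 288).
Both eigenvalues are positive, so H is positive definite: a local minimum.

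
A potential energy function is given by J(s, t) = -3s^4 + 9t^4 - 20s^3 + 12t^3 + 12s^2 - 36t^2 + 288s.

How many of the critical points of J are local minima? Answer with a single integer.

2

J separates as a function of s plus a function of t, so ∇J=0 decouples.
∂J/∂s = -12(s - 2)(s + 3)(s + 4) = 0 at s ∈ {-4, -3, 2}; ∂J/∂t = 36t(t - 1)(t + 2) = 0 at t ∈ {-2, 0, 1}.
The Hessian is diagonal: diag(J_ss, J_tt). Second derivatives: J_ss(-4)=-72, J_ss(-3)=60, J_ss(2)=-360; J_tt(-2)=216, J_tt(0)=-72, J_tt(1)=108.
Local minima occur where both diagonal entries positive: (-3, -2), (-3, 1). Count: 2.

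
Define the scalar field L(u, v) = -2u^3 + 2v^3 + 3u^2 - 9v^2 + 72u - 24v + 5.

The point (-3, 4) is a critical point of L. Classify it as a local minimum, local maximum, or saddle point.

The mixed partial ∂²L/∂u∂v is 0, so the Hessian at any point is diag(L_uu, L_vv) = diag(6(-2u + 1), 6(2v - 3)).
At (-3, 4): H = diag(42, 30).
Both eigenvalues are positive, so H is positive definite: a local minimum.

local minimum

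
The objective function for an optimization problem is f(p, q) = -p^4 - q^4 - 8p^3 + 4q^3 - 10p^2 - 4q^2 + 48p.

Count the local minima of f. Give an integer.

1

f separates as a function of p plus a function of q, so ∇f=0 decouples.
∂f/∂p = -4(p - 1)(p + 3)(p + 4) = 0 at p ∈ {-4, -3, 1}; ∂f/∂q = -4q(q - 2)(q - 1) = 0 at q ∈ {0, 1, 2}.
The Hessian is diagonal: diag(f_pp, f_qq). Second derivatives: f_pp(-4)=-20, f_pp(-3)=16, f_pp(1)=-80; f_qq(0)=-8, f_qq(1)=4, f_qq(2)=-8.
Local minima occur where both diagonal entries positive: (-3, 1). Count: 1.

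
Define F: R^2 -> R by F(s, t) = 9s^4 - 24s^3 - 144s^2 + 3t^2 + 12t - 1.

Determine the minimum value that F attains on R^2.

F(s,t) separates as P(s) + Q(t) − 1, so its minimum is min P + min Q − 1.
P'(s) = 36s(s - 4)(s + 2) vanishes at s ∈ {-2, 0, 4}; Q'(t) = 6(t + 2) vanishes at t ∈ {-2}.
Local minima of P (where P''>0): P(-2)=-240, P(4)=-1536. Local minima of Q: Q(-2)=-12.
So the global minimum of F is P(4) + Q(-2) − 1 = -1536 − 12 − 1 = -1549, attained at (4, -2).

-1549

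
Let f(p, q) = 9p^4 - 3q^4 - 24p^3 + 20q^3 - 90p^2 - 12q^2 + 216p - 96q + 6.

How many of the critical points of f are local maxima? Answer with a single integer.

f separates as a function of p plus a function of q, so ∇f=0 decouples.
∂f/∂p = 36(p - 3)(p - 1)(p + 2) = 0 at p ∈ {-2, 1, 3}; ∂f/∂q = -12(q - 4)(q - 2)(q + 1) = 0 at q ∈ {-1, 2, 4}.
The Hessian is diagonal: diag(f_pp, f_qq). Second derivatives: f_pp(-2)=540, f_pp(1)=-216, f_pp(3)=360; f_qq(-1)=-180, f_qq(2)=72, f_qq(4)=-120.
Local maxima occur where both diagonal entries negative: (1, -1), (1, 4). Count: 2.

2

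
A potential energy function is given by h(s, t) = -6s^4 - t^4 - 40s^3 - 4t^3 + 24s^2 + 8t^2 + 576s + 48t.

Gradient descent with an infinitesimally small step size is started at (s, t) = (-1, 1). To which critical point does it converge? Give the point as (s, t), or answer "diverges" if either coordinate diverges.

(-3, -2)

h is separable, so gradient descent decouples: s follows -∂h/∂s, t follows -∂h/∂t.
∂h/∂s = -24(s - 2)(s + 3)(s + 4); at s=-1 this is 432, so s decreases.
∂h/∂t = -4(t - 2)(t + 2)(t + 3); at t=1 this is 48, so t decreases.
s converges to its nearest critical value -3 (a local min of the s-part); t converges to -2. The iterate converges to (-3, -2).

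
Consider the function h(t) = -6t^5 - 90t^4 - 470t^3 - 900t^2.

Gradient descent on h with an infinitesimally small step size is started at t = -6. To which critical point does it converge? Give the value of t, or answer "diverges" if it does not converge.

-5

h'(t) = -30t(t + 3)(t + 4)(t + 5), so h'(-6) = -1080.
Gradient descent moves in the -h' direction, i.e. t is increasing.
The nearest critical point in that direction is t = -5, where h'' = 300 > 0 (a local minimum). The iterate converges there.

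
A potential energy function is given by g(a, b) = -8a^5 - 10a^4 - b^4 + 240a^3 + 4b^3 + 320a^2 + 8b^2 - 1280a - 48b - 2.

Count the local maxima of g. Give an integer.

g separates as a function of a plus a function of b, so ∇g=0 decouples.
∂g/∂a = -40(a - 4)(a - 1)(a + 2)(a + 4) = 0 at a ∈ {-4, -2, 1, 4}; ∂g/∂b = -4(b - 3)(b - 2)(b + 2) = 0 at b ∈ {-2, 2, 3}.
The Hessian is diagonal: diag(g_aa, g_bb). Second derivatives: g_aa(-4)=3200, g_aa(-2)=-1440, g_aa(1)=1800, g_aa(4)=-5760; g_bb(-2)=-80, g_bb(2)=16, g_bb(3)=-20.
Local maxima occur where both diagonal entries negative: (-2, -2), (-2, 3), (4, -2), (4, 3). Count: 4.

4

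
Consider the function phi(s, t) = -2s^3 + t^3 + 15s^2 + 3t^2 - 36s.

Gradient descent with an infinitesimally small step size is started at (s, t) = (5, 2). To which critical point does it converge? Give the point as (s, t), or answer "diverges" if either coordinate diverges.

diverges

phi is separable, so gradient descent decouples: s follows -∂phi/∂s, t follows -∂phi/∂t.
∂phi/∂s = -6(s - 3)(s - 2); at s=5 this is -36, so s increases.
∂phi/∂t = 3t(t + 2); at t=2 this is 24, so t decreases.
The s-coordinate has no critical point in that direction and runs off to infinity.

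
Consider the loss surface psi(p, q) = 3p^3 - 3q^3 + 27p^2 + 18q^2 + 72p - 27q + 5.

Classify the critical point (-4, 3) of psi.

local maximum

The mixed partial ∂²psi/∂p∂q is 0, so the Hessian at any point is diag(psi_pp, psi_qq) = diag(18(p + 3), 18(-q + 2)).
At (-4, 3): H = diag(-18, -18).
Both eigenvalues are negative, so H is negative definite: a local maximum.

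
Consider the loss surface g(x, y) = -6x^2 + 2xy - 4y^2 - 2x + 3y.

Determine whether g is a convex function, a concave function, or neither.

concave

g is quadratic, so its Hessian is the constant matrix H = [[-12, 2], [2, -8]].
det(H) = 92, tr(H) = -20.
det(H) > 0 and tr(H) < 0, so H is negative definite everywhere: concave.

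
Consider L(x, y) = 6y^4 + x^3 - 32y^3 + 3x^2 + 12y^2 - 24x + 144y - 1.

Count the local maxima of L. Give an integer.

L separates as a function of x plus a function of y, so ∇L=0 decouples.
∂L/∂x = 3(x - 2)(x + 4) = 0 at x ∈ {-4, 2}; ∂L/∂y = 24(y - 3)(y - 2)(y + 1) = 0 at y ∈ {-1, 2, 3}.
The Hessian is diagonal: diag(L_xx, L_yy). Second derivatives: L_xx(-4)=-18, L_xx(2)=18; L_yy(-1)=288, L_yy(2)=-72, L_yy(3)=96.
Local maxima occur where both diagonal entries negative: (-4, 2). Count: 1.

1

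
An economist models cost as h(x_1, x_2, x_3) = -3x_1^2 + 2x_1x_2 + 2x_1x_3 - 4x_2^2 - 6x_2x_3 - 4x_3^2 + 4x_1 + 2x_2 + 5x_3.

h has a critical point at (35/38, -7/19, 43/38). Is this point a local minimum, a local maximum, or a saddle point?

local maximum

The Hessian is constant: H = [[-6, 2, 2], [2, -8, -6], [2, -6, -8]].
Leading principal minors: Δ₁ = -6, Δ₂ = 44, Δ₃ = -152.
The minors alternate sign starting negative (−, +, −), so H is negative definite: a local maximum.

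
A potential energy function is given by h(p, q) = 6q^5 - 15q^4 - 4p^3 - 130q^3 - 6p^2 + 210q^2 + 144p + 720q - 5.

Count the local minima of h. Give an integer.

2

h separates as a function of p plus a function of q, so ∇h=0 decouples.
∂h/∂p = -12(p - 3)(p + 4) = 0 at p ∈ {-4, 3}; ∂h/∂q = 30(q - 4)(q - 2)(q + 1)(q + 3) = 0 at q ∈ {-3, -1, 2, 4}.
The Hessian is diagonal: diag(h_pp, h_qq). Second derivatives: h_pp(-4)=84, h_pp(3)=-84; h_qq(-3)=-2100, h_qq(-1)=900, h_qq(2)=-900, h_qq(4)=2100.
Local minima occur where both diagonal entries positive: (-4, -1), (-4, 4). Count: 2.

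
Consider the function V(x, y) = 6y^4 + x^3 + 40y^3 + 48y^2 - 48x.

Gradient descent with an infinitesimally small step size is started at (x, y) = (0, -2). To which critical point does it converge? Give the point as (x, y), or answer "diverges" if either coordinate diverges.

(4, -4)

V is separable, so gradient descent decouples: x follows -∂V/∂x, y follows -∂V/∂y.
∂V/∂x = 3(x - 4)(x + 4); at x=0 this is -48, so x increases.
∂V/∂y = 24y(y + 1)(y + 4); at y=-2 this is 96, so y decreases.
x converges to its nearest critical value 4 (a local min of the x-part); y converges to -4. The iterate converges to (4, -4).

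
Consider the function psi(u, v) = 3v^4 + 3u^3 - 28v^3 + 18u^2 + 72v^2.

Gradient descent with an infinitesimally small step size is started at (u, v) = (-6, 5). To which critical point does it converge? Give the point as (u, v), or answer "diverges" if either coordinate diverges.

psi is separable, so gradient descent decouples: u follows -∂psi/∂u, v follows -∂psi/∂v.
∂psi/∂u = 9u(u + 4); at u=-6 this is 108, so u decreases.
∂psi/∂v = 12v(v - 4)(v - 3); at v=5 this is 120, so v decreases.
The u-coordinate has no critical point in that direction and runs off to infinity.

diverges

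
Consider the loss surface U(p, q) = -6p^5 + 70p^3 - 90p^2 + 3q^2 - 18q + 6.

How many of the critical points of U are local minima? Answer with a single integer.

2

U separates as a function of p plus a function of q, so ∇U=0 decouples.
∂U/∂p = -30p(p - 2)(p - 1)(p + 3) = 0 at p ∈ {-3, 0, 1, 2}; ∂U/∂q = 6(q - 3) = 0 at q ∈ {3}.
The Hessian is diagonal: diag(U_pp, U_qq). Second derivatives: U_pp(-3)=1800, U_pp(0)=-180, U_pp(1)=120, U_pp(2)=-300; U_qq(3)=6.
Local minima occur where both diagonal entries positive: (-3, 3), (1, 3). Count: 2.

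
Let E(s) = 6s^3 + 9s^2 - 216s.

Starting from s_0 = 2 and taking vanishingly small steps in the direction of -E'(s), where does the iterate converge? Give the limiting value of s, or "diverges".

E'(s) = 18(s - 3)(s + 4), so E'(2) = -108.
Gradient descent moves in the -E' direction, i.e. s is increasing.
The nearest critical point in that direction is s = 3, where E'' = 126 > 0 (a local minimum). The iterate converges there.

3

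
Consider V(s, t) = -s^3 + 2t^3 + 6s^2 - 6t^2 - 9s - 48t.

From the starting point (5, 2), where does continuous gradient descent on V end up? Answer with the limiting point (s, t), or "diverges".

diverges

V is separable, so gradient descent decouples: s follows -∂V/∂s, t follows -∂V/∂t.
∂V/∂s = -3(s - 3)(s - 1); at s=5 this is -24, so s increases.
∂V/∂t = 6(t - 4)(t + 2); at t=2 this is -48, so t increases.
The s-coordinate has no critical point in that direction and runs off to infinity.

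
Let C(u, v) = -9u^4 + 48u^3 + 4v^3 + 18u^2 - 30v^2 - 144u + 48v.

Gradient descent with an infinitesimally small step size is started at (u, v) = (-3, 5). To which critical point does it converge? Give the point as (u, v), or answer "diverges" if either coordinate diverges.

diverges

C is separable, so gradient descent decouples: u follows -∂C/∂u, v follows -∂C/∂v.
∂C/∂u = -36(u - 4)(u - 1)(u + 1); at u=-3 this is 2016, so u decreases.
∂C/∂v = 12(v - 4)(v - 1); at v=5 this is 48, so v decreases.
The u-coordinate has no critical point in that direction and runs off to infinity.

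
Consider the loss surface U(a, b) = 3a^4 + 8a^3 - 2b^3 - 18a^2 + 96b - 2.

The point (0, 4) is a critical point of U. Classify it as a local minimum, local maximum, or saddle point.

local maximum

The mixed partial ∂²U/∂a∂b is 0, so the Hessian at any point is diag(U_aa, U_bb) = diag(12(3a^2 + 4a - 3), -12b).
At (0, 4): H = diag(-36, -48).
Both eigenvalues are negative, so H is negative definite: a local maximum.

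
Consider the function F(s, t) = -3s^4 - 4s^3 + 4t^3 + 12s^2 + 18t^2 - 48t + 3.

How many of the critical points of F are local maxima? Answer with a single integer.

2

F separates as a function of s plus a function of t, so ∇F=0 decouples.
∂F/∂s = -12s(s - 1)(s + 2) = 0 at s ∈ {-2, 0, 1}; ∂F/∂t = 12(t - 1)(t + 4) = 0 at t ∈ {-4, 1}.
The Hessian is diagonal: diag(F_ss, F_tt). Second derivatives: F_ss(-2)=-72, F_ss(0)=24, F_ss(1)=-36; F_tt(-4)=-60, F_tt(1)=60.
Local maxima occur where both diagonal entries negative: (-2, -4), (1, -4). Count: 2.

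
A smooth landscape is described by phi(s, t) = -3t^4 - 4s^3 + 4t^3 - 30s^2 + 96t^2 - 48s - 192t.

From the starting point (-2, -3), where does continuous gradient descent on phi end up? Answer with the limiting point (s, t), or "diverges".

phi is separable, so gradient descent decouples: s follows -∂phi/∂s, t follows -∂phi/∂t.
∂phi/∂s = -12(s + 1)(s + 4); at s=-2 this is 24, so s decreases.
∂phi/∂t = -12(t - 4)(t - 1)(t + 4); at t=-3 this is -336, so t increases.
s converges to its nearest critical value -4 (a local min of the s-part); t converges to 1. The iterate converges to (-4, 1).

(-4, 1)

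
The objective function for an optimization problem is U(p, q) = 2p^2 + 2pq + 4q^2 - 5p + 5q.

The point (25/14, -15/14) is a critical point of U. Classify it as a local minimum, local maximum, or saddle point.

The Hessian of U is constant: H = [[4, 2], [2, 8]].
det(H) = 4·8 − 2² = 28.
det(H) > 0 and tr(H) = 12 > 0, so H is positive definite and the point is a local minimum.

local minimum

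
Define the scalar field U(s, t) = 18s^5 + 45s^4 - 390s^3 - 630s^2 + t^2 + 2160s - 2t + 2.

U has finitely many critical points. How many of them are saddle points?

2

U separates as a function of s plus a function of t, so ∇U=0 decouples.
∂U/∂s = 90(s - 3)(s - 1)(s + 2)(s + 4) = 0 at s ∈ {-4, -2, 1, 3}; ∂U/∂t = 2(t - 1) = 0 at t ∈ {1}.
The Hessian is diagonal: diag(U_ss, U_tt). Second derivatives: U_ss(-4)=-6300, U_ss(-2)=2700, U_ss(1)=-2700, U_ss(3)=6300; U_tt(1)=2.
Saddle points occur where the two diagonal entries have opposite signs: (-4, 1), (1, 1). Count: 2.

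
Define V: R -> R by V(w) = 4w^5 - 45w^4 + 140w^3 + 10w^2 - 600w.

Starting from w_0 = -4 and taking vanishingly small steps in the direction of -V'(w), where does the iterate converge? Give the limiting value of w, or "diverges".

diverges

V'(w) = 20(w - 5)(w - 3)(w - 2)(w + 1), so V'(-4) = 22680.
Gradient descent moves in the -V' direction, i.e. w is decreasing.
There is no critical point below w=-4, and V' keeps the same sign, so the iterate runs off to −∞.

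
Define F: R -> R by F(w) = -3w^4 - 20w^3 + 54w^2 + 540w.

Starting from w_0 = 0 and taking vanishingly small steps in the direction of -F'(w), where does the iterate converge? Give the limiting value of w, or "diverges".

-3

F'(w) = -12(w - 3)(w + 3)(w + 5), so F'(0) = 540.
Gradient descent moves in the -F' direction, i.e. w is decreasing.
The nearest critical point in that direction is w = -3, where F'' = 144 > 0 (a local minimum). The iterate converges there.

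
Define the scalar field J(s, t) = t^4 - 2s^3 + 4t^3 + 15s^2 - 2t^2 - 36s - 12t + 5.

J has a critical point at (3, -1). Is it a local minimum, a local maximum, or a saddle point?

local maximum

The mixed partial ∂²J/∂s∂t is 0, so the Hessian at any point is diag(J_ss, J_tt) = diag(6(-2s + 5), 4(3t^2 + 6t - 1)).
At (3, -1): H = diag(-6, -16).
Both eigenvalues are negative, so H is negative definite: a local maximum.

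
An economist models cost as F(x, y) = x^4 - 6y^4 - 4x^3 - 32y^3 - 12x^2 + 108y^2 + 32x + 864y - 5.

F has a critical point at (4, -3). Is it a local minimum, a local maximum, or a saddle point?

local minimum

The mixed partial ∂²F/∂x∂y is 0, so the Hessian at any point is diag(F_xx, F_yy) = diag(12(x^2 - 2x - 2), 24(-3y^2 - 8y + 9)).
At (4, -3): H = diag(72, 144).
Both eigenvalues are positive, so H is positive definite: a local minimum.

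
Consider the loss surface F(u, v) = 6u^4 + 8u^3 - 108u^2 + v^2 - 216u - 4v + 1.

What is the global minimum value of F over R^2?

-921

F(u,v) separates as P(u) + Q(v) + 1, so its minimum is min P + min Q + 1.
P'(u) = 24(u - 3)(u + 1)(u + 3) vanishes at u ∈ {-3, -1, 3}; Q'(v) = 2v - 4 vanishes at v ∈ {2}.
Local minima of P (where P''>0): P(-3)=-54, P(3)=-918. Local minima of Q: Q(2)=-4.
So the global minimum of F is P(3) + Q(2) + 1 = -918 − 4 + 1 = -921, attained at (3, 2).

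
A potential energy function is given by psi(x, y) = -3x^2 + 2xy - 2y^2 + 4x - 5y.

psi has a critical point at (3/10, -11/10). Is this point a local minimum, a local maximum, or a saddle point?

The Hessian of psi is constant: H = [[-6, 2], [2, -4]].
det(H) = (-6)·(-4) − 2² = 20.
det(H) > 0 and tr(H) = -10 < 0, so H is negative definite and the point is a local maximum.

local maximum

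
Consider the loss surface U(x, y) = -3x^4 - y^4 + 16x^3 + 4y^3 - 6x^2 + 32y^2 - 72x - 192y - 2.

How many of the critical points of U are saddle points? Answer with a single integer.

U separates as a function of x plus a function of y, so ∇U=0 decouples.
∂U/∂x = -12(x - 3)(x - 2)(x + 1) = 0 at x ∈ {-1, 2, 3}; ∂U/∂y = -4(y - 4)(y - 3)(y + 4) = 0 at y ∈ {-4, 3, 4}.
The Hessian is diagonal: diag(U_xx, U_yy). Second derivatives: U_xx(-1)=-144, U_xx(2)=36, U_xx(3)=-48; U_yy(-4)=-224, U_yy(3)=28, U_yy(4)=-32.
Saddle points occur where the two diagonal entries have opposite signs: (-1, 3), (2, -4), (2, 4), (3, 3). Count: 4.

4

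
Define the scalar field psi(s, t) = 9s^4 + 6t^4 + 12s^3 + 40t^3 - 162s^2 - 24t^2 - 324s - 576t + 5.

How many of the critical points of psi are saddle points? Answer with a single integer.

4

psi separates as a function of s plus a function of t, so ∇psi=0 decouples.
∂psi/∂s = 36(s - 3)(s + 1)(s + 3) = 0 at s ∈ {-3, -1, 3}; ∂psi/∂t = 24(t - 2)(t + 3)(t + 4) = 0 at t ∈ {-4, -3, 2}.
The Hessian is diagonal: diag(psi_ss, psi_tt). Second derivatives: psi_ss(-3)=432, psi_ss(-1)=-288, psi_ss(3)=864; psi_tt(-4)=144, psi_tt(-3)=-120, psi_tt(2)=720.
Saddle points occur where the two diagonal entries have opposite signs: (-3, -3), (-1, -4), (-1, 2), (3, -3). Count: 4.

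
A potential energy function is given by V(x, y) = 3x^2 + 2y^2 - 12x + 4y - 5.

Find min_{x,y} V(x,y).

V(x,y) separates as P(x) + Q(y) − 5, so its minimum is min P + min Q − 5.
P'(x) = 6x - 12 vanishes at x ∈ {2}; Q'(y) = 4y + 4 vanishes at y ∈ {-1}.
Local minima of P (where P''>0): P(2)=-12. Local minima of Q: Q(-1)=-2.
So the global minimum of V is P(2) + Q(-1) − 5 = -12 − 2 − 5 = -19, attained at (2, -1).

-19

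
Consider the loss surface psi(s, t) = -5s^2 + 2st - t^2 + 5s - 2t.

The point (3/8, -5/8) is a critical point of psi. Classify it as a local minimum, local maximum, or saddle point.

local maximum

The Hessian of psi is constant: H = [[-10, 2], [2, -2]].
det(H) = (-10)·(-2) − 2² = 16.
det(H) > 0 and tr(H) = -12 < 0, so H is negative definite and the point is a local maximum.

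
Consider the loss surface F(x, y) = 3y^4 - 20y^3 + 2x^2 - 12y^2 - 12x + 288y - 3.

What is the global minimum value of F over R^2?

-437

F(x,y) separates as P(x) + Q(y) − 3, so its minimum is min P + min Q − 3.
P'(x) = 4x - 12 vanishes at x ∈ {3}; Q'(y) = 12(y - 4)(y - 3)(y + 2) vanishes at y ∈ {-2, 3, 4}.
Local minima of P (where P''>0): P(3)=-18. Local minima of Q: Q(-2)=-416, Q(4)=448.
So the global minimum of F is P(3) + Q(-2) − 3 = -18 − 416 − 3 = -437, attained at (3, -2).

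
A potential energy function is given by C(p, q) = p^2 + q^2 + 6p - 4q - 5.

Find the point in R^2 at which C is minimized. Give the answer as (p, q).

(-3, 2)

C(p,q) separates as A(p) + B(q) − 5, so its minimum is min A + min B − 5.
A'(p) = 2p + 6 vanishes at p ∈ {-3}; B'(q) = 2q - 4 vanishes at q ∈ {2}.
Local minima of A (where A''>0): A(-3)=-9. Local minima of B: B(2)=-4.
So the global minimum of C is A(-3) + B(2) − 5 = -9 − 4 − 5 = -18, attained at (-3, 2).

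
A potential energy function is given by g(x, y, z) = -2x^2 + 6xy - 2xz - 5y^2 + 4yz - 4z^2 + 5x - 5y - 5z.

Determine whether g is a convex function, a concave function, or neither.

g is quadratic, so its Hessian is the constant matrix H = [[-4, 6, -2], [6, -10, 4], [-2, 4, -8]].
Leading principal minors: -4, 4, -24.
Signs alternate −, +, − ⇒ H ≺ 0 ⇒ concave.

concave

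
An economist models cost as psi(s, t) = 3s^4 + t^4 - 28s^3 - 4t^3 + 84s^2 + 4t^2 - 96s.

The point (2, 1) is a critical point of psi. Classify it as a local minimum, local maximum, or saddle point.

local maximum

The mixed partial ∂²psi/∂s∂t is 0, so the Hessian at any point is diag(psi_ss, psi_tt) = diag(12(3s^2 - 14s + 14), 4(3t^2 - 6t + 2)).
At (2, 1): H = diag(-24, -4).
Both eigenvalues are negative, so H is negative definite: a local maximum.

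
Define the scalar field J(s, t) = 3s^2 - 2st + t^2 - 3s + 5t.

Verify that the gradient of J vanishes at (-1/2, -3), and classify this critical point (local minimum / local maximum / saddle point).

local minimum

∇J = (6s - 2t - 3, -2s + 2t + 5); substituting (-1/2, -3) gives ∇J = (0, 0), so (-1/2, -3) is indeed a critical point.
The Hessian of J is constant: H = [[6, -2], [-2, 2]].
det(H) = 6·2 − (-2)² = 8.
det(H) > 0 and tr(H) = 8 > 0, so H is positive definite and the point is a local minimum.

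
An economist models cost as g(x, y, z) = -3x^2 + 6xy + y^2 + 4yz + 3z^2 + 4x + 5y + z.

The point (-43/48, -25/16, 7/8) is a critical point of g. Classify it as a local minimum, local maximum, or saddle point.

saddle point

The Hessian is constant: H = [[-6, 6, 0], [6, 2, 4], [0, 4, 6]].
Leading principal minors: Δ₁ = -6, Δ₂ = -48, Δ₃ = -192.
The minors fit neither the all-positive nor the alternating-sign pattern, so H is indefinite: a saddle point.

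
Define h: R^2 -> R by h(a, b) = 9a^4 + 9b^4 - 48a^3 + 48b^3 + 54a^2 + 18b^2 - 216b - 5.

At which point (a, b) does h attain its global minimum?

h(a,b) separates as P(a) + Q(b) − 5, so its minimum is min P + min Q − 5.
P'(a) = 36a(a - 3)(a - 1) vanishes at a ∈ {0, 1, 3}; Q'(b) = 36(b - 1)(b + 2)(b + 3) vanishes at b ∈ {-3, -2, 1}.
Local minima of P (where P''>0): P(0)=0, P(3)=-81. Local minima of Q: Q(-3)=243, Q(1)=-141.
So the global minimum of h is P(3) + Q(1) − 5 = -81 − 141 − 5 = -227, attained at (3, 1).

(3, 1)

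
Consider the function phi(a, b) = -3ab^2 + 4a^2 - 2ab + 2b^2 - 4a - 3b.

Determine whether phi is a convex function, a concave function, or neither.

neither

The term -3ab^2 is cubic, so the Hessian is not constant.
∂²phi/∂b² = -6a + 4, which takes both signs as a varies (negative for sufficiently large a). A diagonal entry of the Hessian changing sign means the Hessian is neither positive- nor negative-semidefinite on all of R^2.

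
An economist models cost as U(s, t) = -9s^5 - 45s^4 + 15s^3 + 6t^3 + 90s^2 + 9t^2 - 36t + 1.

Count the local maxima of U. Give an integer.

U separates as a function of s plus a function of t, so ∇U=0 decouples.
∂U/∂s = -45s(s - 1)(s + 1)(s + 4) = 0 at s ∈ {-4, -1, 0, 1}; ∂U/∂t = 18(t - 1)(t + 2) = 0 at t ∈ {-2, 1}.
The Hessian is diagonal: diag(U_ss, U_tt). Second derivatives: U_ss(-4)=2700, U_ss(-1)=-270, U_ss(0)=180, U_ss(1)=-450; U_tt(-2)=-54, U_tt(1)=54.
Local maxima occur where both diagonal entries negative: (-1, -2), (1, -2). Count: 2.

2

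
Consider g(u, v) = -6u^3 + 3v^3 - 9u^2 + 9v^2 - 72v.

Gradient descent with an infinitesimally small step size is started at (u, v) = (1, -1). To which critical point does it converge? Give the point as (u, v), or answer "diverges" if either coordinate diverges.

g is separable, so gradient descent decouples: u follows -∂g/∂u, v follows -∂g/∂v.
∂g/∂u = -18u(u + 1); at u=1 this is -36, so u increases.
∂g/∂v = 9(v - 2)(v + 4); at v=-1 this is -81, so v increases.
The u-coordinate has no critical point in that direction and runs off to infinity.

diverges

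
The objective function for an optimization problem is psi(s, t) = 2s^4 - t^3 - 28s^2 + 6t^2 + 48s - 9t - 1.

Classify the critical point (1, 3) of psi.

local maximum

The mixed partial ∂²psi/∂s∂t is 0, so the Hessian at any point is diag(psi_ss, psi_tt) = diag(8(3s^2 - 7), 6(-t + 2)).
At (1, 3): H = diag(-32, -6).
Both eigenvalues are negative, so H is negative definite: a local maximum.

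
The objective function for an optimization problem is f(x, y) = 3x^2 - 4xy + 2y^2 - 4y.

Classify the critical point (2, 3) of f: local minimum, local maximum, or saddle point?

local minimum

The Hessian of f is constant: H = [[6, -4], [-4, 4]].
det(H) = 6·4 − (-4)² = 8.
det(H) > 0 and tr(H) = 10 > 0, so H is positive definite and the point is a local minimum.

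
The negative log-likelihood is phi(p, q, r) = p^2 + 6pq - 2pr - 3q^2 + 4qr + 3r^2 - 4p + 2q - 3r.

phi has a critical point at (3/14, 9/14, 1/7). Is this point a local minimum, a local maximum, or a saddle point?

saddle point

The Hessian is constant: H = [[2, 6, -2], [6, -6, 4], [-2, 4, 6]].
Leading principal minors: Δ₁ = 2, Δ₂ = -48, Δ₃ = -392.
The minors fit neither the all-positive nor the alternating-sign pattern, so H is indefinite: a saddle point.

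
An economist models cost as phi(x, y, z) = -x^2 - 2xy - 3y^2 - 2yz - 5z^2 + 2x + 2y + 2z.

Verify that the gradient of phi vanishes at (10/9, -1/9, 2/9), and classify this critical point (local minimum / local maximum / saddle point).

local maximum

∇phi = (-2x - 2y + 2, -2x - 6y - 2z + 2, -2y - 10z + 2); substituting (10/9, -1/9, 2/9) gives ∇phi = (0, 0, 0), so (10/9, -1/9, 2/9) is indeed a critical point.
The Hessian is constant: H = [[-2, -2, 0], [-2, -6, -2], [0, -2, -10]].
Leading principal minors: Δ₁ = -2, Δ₂ = 8, Δ₃ = -72.
The minors alternate sign starting negative (−, +, −), so H is negative definite: a local maximum.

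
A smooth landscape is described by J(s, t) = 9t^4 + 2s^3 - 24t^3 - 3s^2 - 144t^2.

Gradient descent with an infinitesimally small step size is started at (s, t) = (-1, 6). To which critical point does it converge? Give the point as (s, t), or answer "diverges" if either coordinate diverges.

J is separable, so gradient descent decouples: s follows -∂J/∂s, t follows -∂J/∂t.
∂J/∂s = 6s(s - 1); at s=-1 this is 12, so s decreases.
∂J/∂t = 36t(t - 4)(t + 2); at t=6 this is 3456, so t decreases.
The s-coordinate has no critical point in that direction and runs off to infinity.

diverges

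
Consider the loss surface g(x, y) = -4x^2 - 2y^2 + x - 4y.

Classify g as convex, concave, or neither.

g is quadratic, so its Hessian is the constant matrix H = [[-8, 0], [0, -4]].
det(H) = 32, tr(H) = -12.
det(H) > 0 and tr(H) < 0, so H is negative definite everywhere: concave.

concave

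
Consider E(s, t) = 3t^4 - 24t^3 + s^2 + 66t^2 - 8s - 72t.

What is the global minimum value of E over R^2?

E(s,t) separates as P(s) + Q(t), so its minimum is min P + min Q.
P'(s) = 2s - 8 vanishes at s ∈ {4}; Q'(t) = 12(t - 3)(t - 2)(t - 1) vanishes at t ∈ {1, 2, 3}.
Local minima of P (where P''>0): P(4)=-16. Local minima of Q: Q(1)=-27, Q(3)=-27.
So the global minimum of E is P(4) + Q(1) = -16 − 27 = -43, attained at (4, 1).

-43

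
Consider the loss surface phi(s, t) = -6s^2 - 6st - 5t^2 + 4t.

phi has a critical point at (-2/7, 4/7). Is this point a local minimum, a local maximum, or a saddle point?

local maximum

The Hessian of phi is constant: H = [[-12, -6], [-6, -10]].
det(H) = (-12)·(-10) − (-6)² = 84.
det(H) > 0 and tr(H) = -22 < 0, so H is negative definite and the point is a local maximum.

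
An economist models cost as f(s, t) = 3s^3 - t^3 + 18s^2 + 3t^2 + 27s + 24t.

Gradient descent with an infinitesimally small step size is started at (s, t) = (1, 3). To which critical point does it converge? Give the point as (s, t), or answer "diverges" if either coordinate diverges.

f is separable, so gradient descent decouples: s follows -∂f/∂s, t follows -∂f/∂t.
∂f/∂s = 9(s + 1)(s + 3); at s=1 this is 72, so s decreases.
∂f/∂t = -3(t - 4)(t + 2); at t=3 this is 15, so t decreases.
s converges to its nearest critical value -1 (a local min of the s-part); t converges to -2. The iterate converges to (-1, -2).

(-1, -2)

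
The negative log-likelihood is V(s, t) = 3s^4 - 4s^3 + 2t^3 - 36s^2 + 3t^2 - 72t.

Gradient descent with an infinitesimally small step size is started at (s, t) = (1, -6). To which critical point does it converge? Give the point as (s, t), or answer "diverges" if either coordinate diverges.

diverges

V is separable, so gradient descent decouples: s follows -∂V/∂s, t follows -∂V/∂t.
∂V/∂s = 12s(s - 3)(s + 2); at s=1 this is -72, so s increases.
∂V/∂t = 6(t - 3)(t + 4); at t=-6 this is 108, so t decreases.
The t-coordinate has no critical point in that direction and runs off to infinity.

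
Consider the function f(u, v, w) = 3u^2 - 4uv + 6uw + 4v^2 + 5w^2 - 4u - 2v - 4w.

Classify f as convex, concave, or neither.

f is quadratic, so its Hessian is the constant matrix H = [[6, -4, 6], [-4, 8, 0], [6, 0, 10]].
Leading principal minors: 6, 32, 32.
All positive ⇒ H ≻ 0 ⇒ convex.

convex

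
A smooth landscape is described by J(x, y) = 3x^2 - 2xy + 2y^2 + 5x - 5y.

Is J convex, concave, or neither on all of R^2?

J is quadratic, so its Hessian is the constant matrix H = [[6, -2], [-2, 4]].
det(H) = 20, tr(H) = 10.
det(H) > 0 and tr(H) > 0, so H is positive definite everywhere: convex.

convex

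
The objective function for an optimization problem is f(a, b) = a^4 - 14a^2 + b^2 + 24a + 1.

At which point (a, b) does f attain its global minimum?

(-3, 0)

f(a,b) separates as P(a) + Q(b) + 1, so its minimum is min P + min Q + 1.
P'(a) = 4(a - 2)(a - 1)(a + 3) vanishes at a ∈ {-3, 1, 2}; Q'(b) = 2b vanishes at b ∈ {0}.
Local minima of P (where P''>0): P(-3)=-117, P(2)=8. Local minima of Q: Q(0)=0.
So the global minimum of f is P(-3) + Q(0) + 1 = -117 + 0 + 1 = -116, attained at (-3, 0).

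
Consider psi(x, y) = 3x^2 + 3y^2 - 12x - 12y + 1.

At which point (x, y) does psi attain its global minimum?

(2, 2)

psi(x,y) separates as P(x) + Q(y) + 1, so its minimum is min P + min Q + 1.
P'(x) = 6x - 12 vanishes at x ∈ {2}; Q'(y) = 6y - 12 vanishes at y ∈ {2}.
Local minima of P (where P''>0): P(2)=-12. Local minima of Q: Q(2)=-12.
So the global minimum of psi is P(2) + Q(2) + 1 = -12 − 12 + 1 = -23, attained at (2, 2).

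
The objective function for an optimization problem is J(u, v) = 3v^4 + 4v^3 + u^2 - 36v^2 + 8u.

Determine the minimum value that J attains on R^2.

J(u,v) separates as P(u) + Q(v), so its minimum is min P + min Q.
P'(u) = 2u + 8 vanishes at u ∈ {-4}; Q'(v) = 12v(v - 2)(v + 3) vanishes at v ∈ {-3, 0, 2}.
Local minima of P (where P''>0): P(-4)=-16. Local minima of Q: Q(-3)=-189, Q(2)=-64.
So the global minimum of J is P(-4) + Q(-3) = -16 − 189 = -205, attained at (-4, -3).

-205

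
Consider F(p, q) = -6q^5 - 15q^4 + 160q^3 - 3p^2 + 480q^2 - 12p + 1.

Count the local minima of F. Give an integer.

F separates as a function of p plus a function of q, so ∇F=0 decouples.
∂F/∂p = -6(p + 2) = 0 at p ∈ {-2}; ∂F/∂q = -30q(q - 4)(q + 2)(q + 4) = 0 at q ∈ {-4, -2, 0, 4}.
The Hessian is diagonal: diag(F_pp, F_qq). Second derivatives: F_pp(-2)=-6; F_qq(-4)=1920, F_qq(-2)=-720, F_qq(0)=960, F_qq(4)=-5760.
Local minima occur where both diagonal entries positive: none. Count: 0.

0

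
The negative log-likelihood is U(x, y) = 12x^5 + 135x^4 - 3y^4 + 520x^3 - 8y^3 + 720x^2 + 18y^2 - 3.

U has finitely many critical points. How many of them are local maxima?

U separates as a function of x plus a function of y, so ∇U=0 decouples.
∂U/∂x = 60x(x + 2)(x + 3)(x + 4) = 0 at x ∈ {-4, -3, -2, 0}; ∂U/∂y = -12y(y - 1)(y + 3) = 0 at y ∈ {-3, 0, 1}.
The Hessian is diagonal: diag(U_xx, U_yy). Second derivatives: U_xx(-4)=-480, U_xx(-3)=180, U_xx(-2)=-240, U_xx(0)=1440; U_yy(-3)=-144, U_yy(0)=36, U_yy(1)=-48.
Local maxima occur where both diagonal entries negative: (-4, -3), (-4, 1), (-2, -3), (-2, 1). Count: 4.

4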